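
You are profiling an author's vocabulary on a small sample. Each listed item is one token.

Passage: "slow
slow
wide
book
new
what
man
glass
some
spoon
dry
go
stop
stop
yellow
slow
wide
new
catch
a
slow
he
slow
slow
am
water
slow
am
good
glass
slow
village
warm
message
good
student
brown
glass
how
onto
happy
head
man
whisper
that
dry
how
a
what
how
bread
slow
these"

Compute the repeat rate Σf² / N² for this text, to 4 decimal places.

Frequencies: slow:9, glass:3, how:3, wide:2, new:2, what:2, man:2, dry:2, stop:2, a:2, am:2, good:2, book:1, some:1, spoon:1, go:1, yellow:1, catch:1, he:1, water:1, … (12 more, each freq 1)
Σf² = 155; N² = 2809
Repeat rate = 155 / 2809 = 0.0552

0.0552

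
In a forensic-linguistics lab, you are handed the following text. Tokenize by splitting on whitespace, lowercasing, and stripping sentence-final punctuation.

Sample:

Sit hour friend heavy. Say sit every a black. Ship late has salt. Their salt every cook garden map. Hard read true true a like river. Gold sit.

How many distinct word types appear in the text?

22

Distinct types: {a, black, cook, every, friend, garden, gold, hard, has, heavy, hour, late, like, map, read, river, salt, say, ship, sit, their, true}
V = 22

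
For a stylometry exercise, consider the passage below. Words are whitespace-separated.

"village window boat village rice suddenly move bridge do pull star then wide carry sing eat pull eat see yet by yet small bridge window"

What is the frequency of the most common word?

Frequencies: village:2, window:2, bridge:2, pull:2, eat:2, yet:2, boat:1, rice:1, suddenly:1, move:1, do:1, star:1, then:1, wide:1, carry:1, sing:1, see:1, by:1, small:1
Most common: 'village' with frequency 2.

2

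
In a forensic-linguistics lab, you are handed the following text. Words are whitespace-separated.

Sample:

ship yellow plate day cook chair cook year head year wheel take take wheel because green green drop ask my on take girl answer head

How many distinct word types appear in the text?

Distinct types: {answer, ask, because, chair, cook, day, drop, girl, green, head, my, on, plate, ship, take, wheel, year, yellow}
V = 18

18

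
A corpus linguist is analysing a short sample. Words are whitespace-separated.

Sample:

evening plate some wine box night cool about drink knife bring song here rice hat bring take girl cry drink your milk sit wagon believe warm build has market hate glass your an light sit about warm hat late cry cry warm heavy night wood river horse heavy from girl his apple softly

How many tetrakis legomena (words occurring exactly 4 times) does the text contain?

0

Frequencies: cry:3, warm:3, night:2, about:2, drink:2, bring:2, hat:2, girl:2, your:2, sit:2, heavy:2, evening:1, plate:1, some:1, wine:1, box:1, cool:1, knife:1, song:1, here:1, … (20 more, each freq 1)
Words with frequency 4: (none)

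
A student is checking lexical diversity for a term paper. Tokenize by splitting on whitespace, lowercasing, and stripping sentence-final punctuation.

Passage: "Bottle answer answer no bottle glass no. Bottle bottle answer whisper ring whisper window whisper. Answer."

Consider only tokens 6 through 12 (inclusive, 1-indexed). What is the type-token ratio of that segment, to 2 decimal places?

0.86

Segment tokens 6–12: glass, no, bottle, bottle, answer, whisper, ring
Segment N = 7, segment V = 6.
TTR = 6 / 7 = 0.86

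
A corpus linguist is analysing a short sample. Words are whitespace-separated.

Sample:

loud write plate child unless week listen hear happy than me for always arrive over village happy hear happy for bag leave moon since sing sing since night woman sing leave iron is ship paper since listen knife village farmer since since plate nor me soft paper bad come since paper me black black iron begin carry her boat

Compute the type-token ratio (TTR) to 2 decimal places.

0.64

N = 59 tokens, V = 38 types.
TTR = V / N = 38 / 59 = 0.64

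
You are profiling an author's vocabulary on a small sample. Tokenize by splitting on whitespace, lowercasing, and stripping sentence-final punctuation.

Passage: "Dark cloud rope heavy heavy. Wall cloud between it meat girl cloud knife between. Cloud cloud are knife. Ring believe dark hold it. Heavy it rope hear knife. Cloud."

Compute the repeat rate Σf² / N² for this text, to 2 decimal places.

Frequencies: cloud:6, heavy:3, it:3, knife:3, dark:2, rope:2, between:2, wall:1, meat:1, girl:1, are:1, ring:1, believe:1, hold:1, hear:1
Σf² = 83; N² = 841
Repeat rate = 83 / 841 = 0.10

0.10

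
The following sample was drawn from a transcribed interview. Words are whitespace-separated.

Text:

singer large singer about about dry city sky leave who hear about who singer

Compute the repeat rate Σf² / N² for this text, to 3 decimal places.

Frequencies: singer:3, about:3, who:2, large:1, dry:1, city:1, sky:1, leave:1, hear:1
Σf² = 28; N² = 196
Repeat rate = 28 / 196 = 0.143

0.143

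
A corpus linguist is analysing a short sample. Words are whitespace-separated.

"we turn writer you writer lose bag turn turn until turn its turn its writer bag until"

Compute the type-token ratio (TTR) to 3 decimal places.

0.471

N = 17 tokens, V = 8 types.
TTR = V / N = 8 / 17 = 0.471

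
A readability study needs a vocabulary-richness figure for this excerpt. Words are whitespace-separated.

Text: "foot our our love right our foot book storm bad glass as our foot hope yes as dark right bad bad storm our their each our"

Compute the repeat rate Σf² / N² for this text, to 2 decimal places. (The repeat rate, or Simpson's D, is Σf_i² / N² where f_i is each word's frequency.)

Frequencies: our:6, foot:3, bad:3, right:2, storm:2, as:2, love:1, book:1, glass:1, hope:1, yes:1, dark:1, their:1, each:1
Σf² = 74; N² = 676
Repeat rate = 74 / 676 = 0.11

0.11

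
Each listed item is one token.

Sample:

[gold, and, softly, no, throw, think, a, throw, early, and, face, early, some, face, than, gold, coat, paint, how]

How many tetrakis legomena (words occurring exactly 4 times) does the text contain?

0

Frequencies: gold:2, and:2, throw:2, early:2, face:2, softly:1, no:1, think:1, a:1, some:1, than:1, coat:1, paint:1, how:1
Words with frequency 4: (none)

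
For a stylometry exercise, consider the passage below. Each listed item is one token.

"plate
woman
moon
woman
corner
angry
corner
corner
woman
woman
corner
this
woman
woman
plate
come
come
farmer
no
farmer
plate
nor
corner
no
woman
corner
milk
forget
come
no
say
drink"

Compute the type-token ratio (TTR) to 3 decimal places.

N = 32 tokens, V = 14 types.
TTR = V / N = 14 / 32 = 0.438

0.438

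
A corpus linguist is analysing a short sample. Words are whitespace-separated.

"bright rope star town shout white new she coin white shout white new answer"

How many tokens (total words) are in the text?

Tokens: bright, rope, star, town, shout, white, new, she, coin, white, shout, white, new, answer
N = 14

14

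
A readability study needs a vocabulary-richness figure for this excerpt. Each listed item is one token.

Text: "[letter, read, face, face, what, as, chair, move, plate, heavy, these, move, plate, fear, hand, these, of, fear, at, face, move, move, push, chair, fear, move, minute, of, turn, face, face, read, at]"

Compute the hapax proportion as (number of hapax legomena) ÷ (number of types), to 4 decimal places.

Frequencies: face:5, move:5, fear:3, read:2, chair:2, plate:2, these:2, of:2, at:2, letter:1, what:1, as:1, heavy:1, hand:1, push:1, minute:1, turn:1
Hapax count = 8; type count = 17.
Ratio = 8 / 17 = 0.4706

0.4706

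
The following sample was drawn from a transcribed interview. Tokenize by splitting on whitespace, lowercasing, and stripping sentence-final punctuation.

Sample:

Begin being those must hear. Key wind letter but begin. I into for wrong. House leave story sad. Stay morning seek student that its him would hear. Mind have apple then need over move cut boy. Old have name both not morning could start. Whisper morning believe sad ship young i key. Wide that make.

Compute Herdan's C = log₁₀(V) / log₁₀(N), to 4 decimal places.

0.9554

N = 55, V = 46.
log₁₀(V) = 1.662758, log₁₀(N) = 1.740363
C = 1.662758 / 1.740363 = 0.9554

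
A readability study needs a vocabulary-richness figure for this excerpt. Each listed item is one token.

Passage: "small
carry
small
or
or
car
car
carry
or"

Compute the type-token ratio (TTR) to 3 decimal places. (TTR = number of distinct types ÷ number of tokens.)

0.444

N = 9 tokens, V = 4 types.
TTR = V / N = 4 / 9 = 0.444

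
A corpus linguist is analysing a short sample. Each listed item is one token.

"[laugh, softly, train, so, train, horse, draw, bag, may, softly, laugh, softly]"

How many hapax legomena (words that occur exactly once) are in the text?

Frequencies: softly:3, laugh:2, train:2, so:1, horse:1, draw:1, bag:1, may:1
Hapax (freq=1): bag, draw, horse, may, so

5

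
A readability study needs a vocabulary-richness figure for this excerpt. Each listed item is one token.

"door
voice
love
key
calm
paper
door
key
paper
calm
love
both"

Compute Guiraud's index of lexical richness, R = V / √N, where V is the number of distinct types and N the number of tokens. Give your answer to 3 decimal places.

N = 12, V = 7.
√N = 3.464102
R = 7 / 3.464102 = 2.021

2.021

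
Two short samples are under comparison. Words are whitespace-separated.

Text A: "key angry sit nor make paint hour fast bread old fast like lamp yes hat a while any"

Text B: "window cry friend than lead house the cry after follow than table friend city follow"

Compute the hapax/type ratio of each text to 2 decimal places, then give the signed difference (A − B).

0.30

A: hapax=16, V=17, ratio=0.94
B: hapax=7, V=11, ratio=0.64
Difference = 0.94 − 0.64 = 0.30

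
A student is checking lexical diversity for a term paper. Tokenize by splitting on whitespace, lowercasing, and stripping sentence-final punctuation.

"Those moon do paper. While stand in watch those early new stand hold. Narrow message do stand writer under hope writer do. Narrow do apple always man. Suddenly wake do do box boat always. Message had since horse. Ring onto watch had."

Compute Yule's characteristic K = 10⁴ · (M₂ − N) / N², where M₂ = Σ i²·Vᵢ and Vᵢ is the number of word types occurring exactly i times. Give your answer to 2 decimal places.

Frequencies: do:6, stand:3, those:2, watch:2, narrow:2, message:2, writer:2, always:2, had:2, moon:1, paper:1, while:1, in:1, early:1, new:1, hold:1, under:1, hope:1, apple:1, man:1, … (8 more, each freq 1)
N = 42. Frequency spectrum: V_1=19, V_2=7, V_3=1, V_6=1
M₂ = 1²·19 + 2²·7 + 3²·1 + 6²·1 = 92
K = 10000 × (92 − 42) / 42² = 283.45

283.45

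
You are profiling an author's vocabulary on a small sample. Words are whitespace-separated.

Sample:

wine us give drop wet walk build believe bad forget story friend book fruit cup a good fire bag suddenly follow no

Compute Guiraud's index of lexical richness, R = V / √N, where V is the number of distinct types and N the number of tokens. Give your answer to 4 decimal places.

4.6904

N = 22, V = 22.
√N = 4.690416
R = 22 / 4.690416 = 4.6904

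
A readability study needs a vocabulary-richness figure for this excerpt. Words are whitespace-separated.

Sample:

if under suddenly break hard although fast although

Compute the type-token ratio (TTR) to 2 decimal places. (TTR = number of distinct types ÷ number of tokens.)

0.88

N = 8 tokens, V = 7 types.
TTR = V / N = 7 / 8 = 0.88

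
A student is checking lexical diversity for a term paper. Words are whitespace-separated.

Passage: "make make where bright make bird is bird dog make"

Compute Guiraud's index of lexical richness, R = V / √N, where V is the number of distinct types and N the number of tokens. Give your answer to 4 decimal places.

1.8974

N = 10, V = 6.
√N = 3.162278
R = 6 / 3.162278 = 1.8974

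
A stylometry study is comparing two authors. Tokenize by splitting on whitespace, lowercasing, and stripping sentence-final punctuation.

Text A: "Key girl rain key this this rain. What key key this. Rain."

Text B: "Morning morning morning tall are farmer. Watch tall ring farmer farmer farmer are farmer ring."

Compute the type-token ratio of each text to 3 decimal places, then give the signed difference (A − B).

0.017

TTR(A) = 5/12 = 0.417
TTR(B) = 6/15 = 0.400
Difference = 0.417 − 0.400 = 0.017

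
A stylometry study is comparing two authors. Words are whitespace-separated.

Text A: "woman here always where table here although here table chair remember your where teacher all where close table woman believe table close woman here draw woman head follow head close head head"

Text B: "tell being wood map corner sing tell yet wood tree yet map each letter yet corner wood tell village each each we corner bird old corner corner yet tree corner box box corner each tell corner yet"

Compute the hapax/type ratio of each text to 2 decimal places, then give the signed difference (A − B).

A: hapax=10, V=16, ratio=0.63
B: hapax=7, V=15, ratio=0.47
Difference = 0.63 − 0.47 = 0.16

0.16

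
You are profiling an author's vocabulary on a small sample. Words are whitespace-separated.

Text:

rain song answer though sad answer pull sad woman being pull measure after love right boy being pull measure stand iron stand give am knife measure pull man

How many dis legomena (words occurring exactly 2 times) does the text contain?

Frequencies: pull:4, measure:3, answer:2, sad:2, being:2, stand:2, rain:1, song:1, though:1, woman:1, after:1, love:1, right:1, boy:1, iron:1, give:1, am:1, knife:1, man:1
Words with frequency 2: answer, being, sad, stand

4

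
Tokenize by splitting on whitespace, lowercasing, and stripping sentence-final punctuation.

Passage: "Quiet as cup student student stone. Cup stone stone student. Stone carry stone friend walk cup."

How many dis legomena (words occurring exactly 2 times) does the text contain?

Frequencies: stone:5, cup:3, student:3, quiet:1, as:1, carry:1, friend:1, walk:1
Words with frequency 2: (none)

0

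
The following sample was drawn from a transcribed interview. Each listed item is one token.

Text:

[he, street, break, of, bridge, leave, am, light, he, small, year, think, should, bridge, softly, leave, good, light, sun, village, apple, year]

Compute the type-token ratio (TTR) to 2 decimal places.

N = 22 tokens, V = 17 types.
TTR = V / N = 17 / 22 = 0.77

0.77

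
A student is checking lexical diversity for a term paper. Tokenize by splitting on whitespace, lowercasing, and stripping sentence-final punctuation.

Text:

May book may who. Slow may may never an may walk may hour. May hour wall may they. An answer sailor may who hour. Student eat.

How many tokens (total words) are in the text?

Tokens: may, book, may, who, slow, may, may, never, an, may, walk, may, hour, may, hour, wall, may, they, an, answer, sailor, may, who, hour, student, eat
N = 26

26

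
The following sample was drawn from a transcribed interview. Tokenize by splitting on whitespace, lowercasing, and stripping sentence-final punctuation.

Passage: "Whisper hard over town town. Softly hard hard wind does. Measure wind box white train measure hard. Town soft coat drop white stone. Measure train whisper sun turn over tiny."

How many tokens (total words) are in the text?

Tokens: whisper, hard, over, town, town, softly, hard, hard, wind, does, measure, wind, box, white, train, measure, hard, town, soft, coat, drop, white, stone, measure, train, whisper, sun, turn, over, tiny
N = 30

30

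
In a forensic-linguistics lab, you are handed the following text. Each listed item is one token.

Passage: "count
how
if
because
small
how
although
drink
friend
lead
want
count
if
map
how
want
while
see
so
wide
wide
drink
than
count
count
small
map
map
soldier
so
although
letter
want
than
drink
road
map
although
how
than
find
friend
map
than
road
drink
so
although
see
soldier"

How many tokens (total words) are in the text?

Tokens: count, how, if, because, small, how, although, drink, friend, lead, want, count, if, map, how, want, while, see, so, wide, wide, drink, than, count, count, small, map, map, soldier, so, although, letter, want, than, drink, road, map, although, how, than, find, friend, map, than, road, drink, so, although, see, soldier
N = 50

50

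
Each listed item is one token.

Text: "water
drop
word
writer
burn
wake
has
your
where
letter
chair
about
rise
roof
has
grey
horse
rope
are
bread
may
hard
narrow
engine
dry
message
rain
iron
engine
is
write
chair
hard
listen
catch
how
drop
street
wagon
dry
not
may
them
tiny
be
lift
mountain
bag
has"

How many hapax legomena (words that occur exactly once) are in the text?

Frequencies: has:3, drop:2, chair:2, may:2, hard:2, engine:2, dry:2, water:1, word:1, writer:1, burn:1, wake:1, your:1, where:1, letter:1, about:1, rise:1, roof:1, grey:1, horse:1, … (21 more, each freq 1)
Hapax (freq=1): about, are, bag, be, bread, burn, catch, grey, horse, how, iron, is, letter, lift, listen, message, mountain, narrow, not, rain, rise, roof, rope, street, them, tiny, wagon, wake, water, where, word, write, writer, your

34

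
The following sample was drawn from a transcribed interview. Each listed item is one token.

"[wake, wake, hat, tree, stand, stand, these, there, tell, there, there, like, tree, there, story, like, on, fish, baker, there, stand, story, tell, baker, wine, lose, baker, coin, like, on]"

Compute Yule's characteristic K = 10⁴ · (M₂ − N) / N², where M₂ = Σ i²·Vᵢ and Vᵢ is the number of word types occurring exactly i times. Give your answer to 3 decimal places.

533.333

Frequencies: there:5, stand:3, like:3, baker:3, wake:2, tree:2, tell:2, story:2, on:2, hat:1, these:1, fish:1, wine:1, lose:1, coin:1
N = 30. Frequency spectrum: V_1=6, V_2=5, V_3=3, V_5=1
M₂ = 1²·6 + 2²·5 + 3²·3 + 5²·1 = 78
K = 10000 × (78 − 30) / 30² = 533.333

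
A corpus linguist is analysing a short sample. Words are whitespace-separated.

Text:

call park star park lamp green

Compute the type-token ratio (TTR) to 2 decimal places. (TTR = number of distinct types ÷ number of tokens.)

0.83

N = 6 tokens, V = 5 types.
TTR = V / N = 5 / 6 = 0.83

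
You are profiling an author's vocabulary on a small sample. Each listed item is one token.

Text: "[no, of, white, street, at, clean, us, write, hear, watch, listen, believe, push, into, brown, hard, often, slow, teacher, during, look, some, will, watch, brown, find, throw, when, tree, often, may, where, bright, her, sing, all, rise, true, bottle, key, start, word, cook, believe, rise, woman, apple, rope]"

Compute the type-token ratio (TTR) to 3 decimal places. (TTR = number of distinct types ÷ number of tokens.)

0.896

N = 48 tokens, V = 43 types.
TTR = V / N = 43 / 48 = 0.896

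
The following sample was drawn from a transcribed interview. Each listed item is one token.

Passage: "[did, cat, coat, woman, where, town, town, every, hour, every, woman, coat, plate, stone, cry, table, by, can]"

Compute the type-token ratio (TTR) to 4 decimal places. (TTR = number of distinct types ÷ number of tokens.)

N = 18 tokens, V = 14 types.
TTR = V / N = 14 / 18 = 0.7778

0.7778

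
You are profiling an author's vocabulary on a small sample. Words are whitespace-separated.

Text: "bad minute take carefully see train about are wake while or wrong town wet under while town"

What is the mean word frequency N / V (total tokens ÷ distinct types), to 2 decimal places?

N = 17 tokens, V = 15 types.
Mean frequency = N / V = 17 / 15 = 1.13

1.13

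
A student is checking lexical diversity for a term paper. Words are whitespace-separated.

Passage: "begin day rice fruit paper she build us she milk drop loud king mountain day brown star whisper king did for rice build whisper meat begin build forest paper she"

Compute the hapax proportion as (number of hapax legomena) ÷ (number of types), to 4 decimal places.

Frequencies: she:3, build:3, begin:2, day:2, rice:2, paper:2, king:2, whisper:2, fruit:1, us:1, milk:1, drop:1, loud:1, mountain:1, brown:1, star:1, did:1, for:1, meat:1, forest:1
Hapax count = 12; type count = 20.
Ratio = 12 / 20 = 0.6000

0.6000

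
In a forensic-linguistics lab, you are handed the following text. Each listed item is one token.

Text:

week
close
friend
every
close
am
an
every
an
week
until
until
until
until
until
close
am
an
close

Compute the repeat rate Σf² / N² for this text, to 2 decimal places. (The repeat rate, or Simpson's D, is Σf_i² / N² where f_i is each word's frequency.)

Frequencies: until:5, close:4, an:3, week:2, every:2, am:2, friend:1
Σf² = 63; N² = 361
Repeat rate = 63 / 361 = 0.17

0.17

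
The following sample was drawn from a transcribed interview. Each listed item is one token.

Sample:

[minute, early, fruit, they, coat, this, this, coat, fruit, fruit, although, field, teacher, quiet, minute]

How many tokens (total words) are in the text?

Tokens: minute, early, fruit, they, coat, this, this, coat, fruit, fruit, although, field, teacher, quiet, minute
N = 15

15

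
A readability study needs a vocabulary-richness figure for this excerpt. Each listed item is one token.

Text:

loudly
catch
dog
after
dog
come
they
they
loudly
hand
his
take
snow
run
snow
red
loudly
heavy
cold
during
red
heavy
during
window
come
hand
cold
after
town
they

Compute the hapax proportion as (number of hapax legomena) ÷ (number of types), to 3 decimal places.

0.353

Frequencies: loudly:3, they:3, dog:2, after:2, come:2, hand:2, snow:2, red:2, heavy:2, cold:2, during:2, catch:1, his:1, take:1, run:1, window:1, town:1
Hapax count = 6; type count = 17.
Ratio = 6 / 17 = 0.353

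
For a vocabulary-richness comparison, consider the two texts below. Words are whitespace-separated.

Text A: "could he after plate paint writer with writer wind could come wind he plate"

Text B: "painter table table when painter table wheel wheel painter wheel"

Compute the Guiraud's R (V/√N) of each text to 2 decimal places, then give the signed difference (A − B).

A: V=9, N=14, R=2.41
B: V=4, N=10, R=1.26
Difference = 2.41 − 1.26 = 1.15

1.15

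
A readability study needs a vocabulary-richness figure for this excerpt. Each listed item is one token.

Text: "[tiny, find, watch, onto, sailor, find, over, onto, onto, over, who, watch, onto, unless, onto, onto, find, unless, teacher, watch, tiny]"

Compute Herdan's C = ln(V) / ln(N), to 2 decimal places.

0.72

N = 21, V = 9.
ln(V) = 2.197225, ln(N) = 3.044522
C = 2.197225 / 3.044522 = 0.72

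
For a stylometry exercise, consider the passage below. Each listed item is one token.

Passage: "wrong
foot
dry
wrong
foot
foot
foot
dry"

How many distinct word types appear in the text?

3

Distinct types: {dry, foot, wrong}
V = 3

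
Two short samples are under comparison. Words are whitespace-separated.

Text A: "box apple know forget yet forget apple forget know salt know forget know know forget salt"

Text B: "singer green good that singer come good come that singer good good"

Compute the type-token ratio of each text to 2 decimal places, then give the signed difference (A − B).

TTR(A) = 6/16 = 0.38
TTR(B) = 5/12 = 0.42
Difference = 0.38 − 0.42 = -0.04

-0.04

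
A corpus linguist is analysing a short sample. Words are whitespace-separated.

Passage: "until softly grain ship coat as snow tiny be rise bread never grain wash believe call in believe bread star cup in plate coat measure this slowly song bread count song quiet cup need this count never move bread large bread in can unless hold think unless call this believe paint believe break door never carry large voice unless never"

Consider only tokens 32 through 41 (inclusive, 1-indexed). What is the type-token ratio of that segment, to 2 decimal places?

Segment tokens 32–41: quiet, cup, need, this, count, never, move, bread, large, bread
Segment N = 10, segment V = 9.
TTR = 9 / 10 = 0.90

0.90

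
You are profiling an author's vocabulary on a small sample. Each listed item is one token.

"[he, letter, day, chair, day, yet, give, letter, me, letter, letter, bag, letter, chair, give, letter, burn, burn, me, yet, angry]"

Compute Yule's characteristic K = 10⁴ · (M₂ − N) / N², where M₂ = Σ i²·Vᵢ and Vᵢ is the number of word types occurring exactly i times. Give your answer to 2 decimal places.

Frequencies: letter:6, day:2, chair:2, yet:2, give:2, me:2, burn:2, he:1, bag:1, angry:1
N = 21. Frequency spectrum: V_1=3, V_2=6, V_6=1
M₂ = 1²·3 + 2²·6 + 6²·1 = 63
K = 10000 × (63 − 21) / 21² = 952.38

952.38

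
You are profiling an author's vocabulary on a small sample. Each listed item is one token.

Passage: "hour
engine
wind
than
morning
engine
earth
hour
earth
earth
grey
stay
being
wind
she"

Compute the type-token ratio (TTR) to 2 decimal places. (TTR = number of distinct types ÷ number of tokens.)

0.67

N = 15 tokens, V = 10 types.
TTR = V / N = 10 / 15 = 0.67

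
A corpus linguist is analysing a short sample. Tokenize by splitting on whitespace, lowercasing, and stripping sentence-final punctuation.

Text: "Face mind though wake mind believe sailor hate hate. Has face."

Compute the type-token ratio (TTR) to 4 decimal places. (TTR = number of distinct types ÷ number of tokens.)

0.7273

N = 11 tokens, V = 8 types.
TTR = V / N = 8 / 11 = 0.7273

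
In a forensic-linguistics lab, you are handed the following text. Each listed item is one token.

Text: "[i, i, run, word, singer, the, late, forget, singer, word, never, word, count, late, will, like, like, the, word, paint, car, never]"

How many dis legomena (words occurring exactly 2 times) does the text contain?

Frequencies: word:4, i:2, singer:2, the:2, late:2, never:2, like:2, run:1, forget:1, count:1, will:1, paint:1, car:1
Words with frequency 2: i, late, like, never, singer, the

6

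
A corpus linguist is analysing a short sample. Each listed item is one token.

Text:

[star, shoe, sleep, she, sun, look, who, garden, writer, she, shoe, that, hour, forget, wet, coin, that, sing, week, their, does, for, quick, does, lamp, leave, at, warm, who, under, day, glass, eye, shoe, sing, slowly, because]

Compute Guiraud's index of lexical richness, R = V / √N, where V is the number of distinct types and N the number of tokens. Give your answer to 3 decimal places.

4.932

N = 37, V = 30.
√N = 6.082763
R = 30 / 6.082763 = 4.932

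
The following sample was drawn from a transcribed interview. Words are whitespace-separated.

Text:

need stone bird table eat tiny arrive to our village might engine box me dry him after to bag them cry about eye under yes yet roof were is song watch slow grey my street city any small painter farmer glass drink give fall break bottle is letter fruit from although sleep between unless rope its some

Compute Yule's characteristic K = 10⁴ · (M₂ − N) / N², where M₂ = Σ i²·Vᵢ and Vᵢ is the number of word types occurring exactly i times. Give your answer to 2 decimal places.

12.31

Frequencies: to:2, is:2, need:1, stone:1, bird:1, table:1, eat:1, tiny:1, arrive:1, our:1, village:1, might:1, engine:1, box:1, me:1, dry:1, him:1, after:1, bag:1, them:1, … (35 more, each freq 1)
N = 57. Frequency spectrum: V_1=53, V_2=2
M₂ = 1²·53 + 2²·2 = 61
K = 10000 × (61 − 57) / 57² = 12.31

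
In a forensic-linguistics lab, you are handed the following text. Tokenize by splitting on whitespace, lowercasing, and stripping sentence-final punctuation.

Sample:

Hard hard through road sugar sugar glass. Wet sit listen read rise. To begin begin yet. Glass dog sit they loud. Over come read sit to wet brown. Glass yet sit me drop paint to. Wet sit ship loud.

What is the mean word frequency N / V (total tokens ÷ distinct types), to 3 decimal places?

1.696

N = 39 tokens, V = 23 types.
Mean frequency = N / V = 39 / 23 = 1.696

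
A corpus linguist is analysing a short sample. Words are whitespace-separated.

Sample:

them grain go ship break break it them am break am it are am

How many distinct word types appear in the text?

Distinct types: {am, are, break, go, grain, it, ship, them}
V = 8

8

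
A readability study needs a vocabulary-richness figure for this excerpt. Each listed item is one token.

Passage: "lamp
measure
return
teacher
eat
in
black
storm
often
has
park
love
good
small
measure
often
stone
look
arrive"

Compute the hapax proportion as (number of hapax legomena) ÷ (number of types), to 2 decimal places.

Frequencies: measure:2, often:2, lamp:1, return:1, teacher:1, eat:1, in:1, black:1, storm:1, has:1, park:1, love:1, good:1, small:1, stone:1, look:1, arrive:1
Hapax count = 15; type count = 17.
Ratio = 15 / 17 = 0.88

0.88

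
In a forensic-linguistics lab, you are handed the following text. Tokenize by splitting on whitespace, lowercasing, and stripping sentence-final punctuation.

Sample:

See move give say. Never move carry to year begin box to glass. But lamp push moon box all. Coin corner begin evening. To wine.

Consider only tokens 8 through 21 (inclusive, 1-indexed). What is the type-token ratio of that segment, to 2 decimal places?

Segment tokens 8–21: to, year, begin, box, to, glass, but, lamp, push, moon, box, all, coin, corner
Segment N = 14, segment V = 12.
TTR = 12 / 14 = 0.86

0.86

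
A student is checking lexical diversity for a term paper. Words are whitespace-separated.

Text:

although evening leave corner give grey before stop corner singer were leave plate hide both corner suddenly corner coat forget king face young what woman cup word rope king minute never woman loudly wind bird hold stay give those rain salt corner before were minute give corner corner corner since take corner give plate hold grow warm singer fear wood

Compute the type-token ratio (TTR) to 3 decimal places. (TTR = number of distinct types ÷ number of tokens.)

0.667

N = 60 tokens, V = 40 types.
TTR = V / N = 40 / 60 = 0.667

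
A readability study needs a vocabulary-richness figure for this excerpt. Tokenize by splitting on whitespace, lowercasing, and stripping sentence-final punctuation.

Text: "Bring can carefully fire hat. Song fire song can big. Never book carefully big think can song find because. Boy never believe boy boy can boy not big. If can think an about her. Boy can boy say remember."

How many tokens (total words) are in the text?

Tokens: bring, can, carefully, fire, hat, song, fire, song, can, big, never, book, carefully, big, think, can, song, find, because, boy, never, believe, boy, boy, can, boy, not, big, if, can, think, an, about, her, boy, can, boy, say, remember
N = 39

39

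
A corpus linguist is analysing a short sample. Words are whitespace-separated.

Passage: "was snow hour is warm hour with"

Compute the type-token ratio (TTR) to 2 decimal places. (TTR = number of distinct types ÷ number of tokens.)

0.86

N = 7 tokens, V = 6 types.
TTR = V / N = 6 / 7 = 0.86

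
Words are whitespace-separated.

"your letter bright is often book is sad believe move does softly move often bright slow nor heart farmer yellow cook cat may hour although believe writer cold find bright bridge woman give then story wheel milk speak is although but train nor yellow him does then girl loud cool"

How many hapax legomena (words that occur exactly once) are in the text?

28

Frequencies: bright:3, is:3, often:2, believe:2, move:2, does:2, nor:2, yellow:2, although:2, then:2, your:1, letter:1, book:1, sad:1, softly:1, slow:1, heart:1, farmer:1, cook:1, cat:1, … (18 more, each freq 1)
Hapax (freq=1): book, bridge, but, cat, cold, cook, cool, farmer, find, girl, give, heart, him, hour, letter, loud, may, milk, sad, slow, softly, speak, story, train, wheel, woman, writer, your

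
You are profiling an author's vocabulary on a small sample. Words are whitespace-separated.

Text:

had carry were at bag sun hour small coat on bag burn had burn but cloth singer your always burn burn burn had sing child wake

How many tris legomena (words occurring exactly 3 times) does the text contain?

Frequencies: burn:5, had:3, bag:2, carry:1, were:1, at:1, sun:1, hour:1, small:1, coat:1, on:1, but:1, cloth:1, singer:1, your:1, always:1, sing:1, child:1, wake:1
Words with frequency 3: had

1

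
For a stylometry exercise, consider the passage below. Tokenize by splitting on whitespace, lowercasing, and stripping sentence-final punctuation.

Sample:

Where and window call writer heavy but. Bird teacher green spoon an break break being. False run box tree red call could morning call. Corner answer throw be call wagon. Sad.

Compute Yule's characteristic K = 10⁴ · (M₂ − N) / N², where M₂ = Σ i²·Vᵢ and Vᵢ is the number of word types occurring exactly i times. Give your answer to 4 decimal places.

Frequencies: call:4, break:2, where:1, and:1, window:1, writer:1, heavy:1, but:1, bird:1, teacher:1, green:1, spoon:1, an:1, being:1, false:1, run:1, box:1, tree:1, red:1, could:1, … (7 more, each freq 1)
N = 31. Frequency spectrum: V_1=25, V_2=1, V_4=1
M₂ = 1²·25 + 2²·1 + 4²·1 = 45
K = 10000 × (45 − 31) / 31² = 145.6816

145.6816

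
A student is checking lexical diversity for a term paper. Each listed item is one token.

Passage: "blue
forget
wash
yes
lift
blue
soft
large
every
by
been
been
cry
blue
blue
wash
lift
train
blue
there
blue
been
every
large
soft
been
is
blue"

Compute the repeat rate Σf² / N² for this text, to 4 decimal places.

Frequencies: blue:7, been:4, wash:2, lift:2, soft:2, large:2, every:2, forget:1, yes:1, by:1, cry:1, train:1, there:1, is:1
Σf² = 92; N² = 784
Repeat rate = 92 / 784 = 0.1173

0.1173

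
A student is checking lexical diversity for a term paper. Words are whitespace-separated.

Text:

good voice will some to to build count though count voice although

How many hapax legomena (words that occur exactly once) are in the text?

Frequencies: voice:2, to:2, count:2, good:1, will:1, some:1, build:1, though:1, although:1
Hapax (freq=1): although, build, good, some, though, will

6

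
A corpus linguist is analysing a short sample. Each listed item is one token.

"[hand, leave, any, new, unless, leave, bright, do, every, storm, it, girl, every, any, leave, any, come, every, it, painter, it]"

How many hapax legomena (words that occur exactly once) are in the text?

Frequencies: leave:3, any:3, every:3, it:3, hand:1, new:1, unless:1, bright:1, do:1, storm:1, girl:1, come:1, painter:1
Hapax (freq=1): bright, come, do, girl, hand, new, painter, storm, unless

9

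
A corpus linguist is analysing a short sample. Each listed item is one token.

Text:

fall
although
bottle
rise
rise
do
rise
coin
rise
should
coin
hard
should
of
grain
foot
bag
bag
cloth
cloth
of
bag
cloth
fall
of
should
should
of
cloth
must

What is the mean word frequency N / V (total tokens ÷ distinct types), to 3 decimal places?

2.143

N = 30 tokens, V = 14 types.
Mean frequency = N / V = 30 / 14 = 2.143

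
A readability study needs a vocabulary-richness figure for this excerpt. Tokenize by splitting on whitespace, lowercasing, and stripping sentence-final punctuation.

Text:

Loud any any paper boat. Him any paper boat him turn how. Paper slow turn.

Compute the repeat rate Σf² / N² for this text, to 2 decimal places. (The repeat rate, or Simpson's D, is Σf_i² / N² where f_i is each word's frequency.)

0.15

Frequencies: any:3, paper:3, boat:2, him:2, turn:2, loud:1, how:1, slow:1
Σf² = 33; N² = 225
Repeat rate = 33 / 225 = 0.15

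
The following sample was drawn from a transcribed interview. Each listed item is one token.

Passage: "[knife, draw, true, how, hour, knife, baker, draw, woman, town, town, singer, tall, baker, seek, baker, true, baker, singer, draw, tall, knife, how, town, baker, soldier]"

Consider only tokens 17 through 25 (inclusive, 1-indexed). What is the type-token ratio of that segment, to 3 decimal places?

Segment tokens 17–25: true, baker, singer, draw, tall, knife, how, town, baker
Segment N = 9, segment V = 8.
TTR = 8 / 9 = 0.889

0.889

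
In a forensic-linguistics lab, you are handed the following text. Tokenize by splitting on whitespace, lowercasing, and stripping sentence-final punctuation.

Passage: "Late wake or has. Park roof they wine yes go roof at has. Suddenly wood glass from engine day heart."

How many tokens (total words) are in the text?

Tokens: late, wake, or, has, park, roof, they, wine, yes, go, roof, at, has, suddenly, wood, glass, from, engine, day, heart
N = 20

20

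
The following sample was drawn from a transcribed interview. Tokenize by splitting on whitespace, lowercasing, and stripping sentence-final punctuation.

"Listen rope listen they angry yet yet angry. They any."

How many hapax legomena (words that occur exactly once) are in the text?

2

Frequencies: listen:2, they:2, angry:2, yet:2, rope:1, any:1
Hapax (freq=1): any, rope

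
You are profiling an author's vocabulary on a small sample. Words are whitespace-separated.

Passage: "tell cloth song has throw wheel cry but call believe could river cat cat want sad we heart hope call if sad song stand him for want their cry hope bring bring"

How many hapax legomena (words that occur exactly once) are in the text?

Frequencies: song:2, cry:2, call:2, cat:2, want:2, sad:2, hope:2, bring:2, tell:1, cloth:1, has:1, throw:1, wheel:1, but:1, believe:1, could:1, river:1, we:1, heart:1, if:1, … (4 more, each freq 1)
Hapax (freq=1): believe, but, cloth, could, for, has, heart, him, if, river, stand, tell, their, throw, we, wheel

16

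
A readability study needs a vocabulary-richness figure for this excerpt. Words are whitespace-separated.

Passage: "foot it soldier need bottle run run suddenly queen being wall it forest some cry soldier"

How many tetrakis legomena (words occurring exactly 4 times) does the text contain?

0

Frequencies: it:2, soldier:2, run:2, foot:1, need:1, bottle:1, suddenly:1, queen:1, being:1, wall:1, forest:1, some:1, cry:1
Words with frequency 4: (none)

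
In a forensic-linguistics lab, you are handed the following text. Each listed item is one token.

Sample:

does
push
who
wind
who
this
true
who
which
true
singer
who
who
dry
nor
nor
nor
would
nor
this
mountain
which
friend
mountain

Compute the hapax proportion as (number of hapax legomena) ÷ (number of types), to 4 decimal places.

0.5385

Frequencies: who:5, nor:4, this:2, true:2, which:2, mountain:2, does:1, push:1, wind:1, singer:1, dry:1, would:1, friend:1
Hapax count = 7; type count = 13.
Ratio = 7 / 13 = 0.5385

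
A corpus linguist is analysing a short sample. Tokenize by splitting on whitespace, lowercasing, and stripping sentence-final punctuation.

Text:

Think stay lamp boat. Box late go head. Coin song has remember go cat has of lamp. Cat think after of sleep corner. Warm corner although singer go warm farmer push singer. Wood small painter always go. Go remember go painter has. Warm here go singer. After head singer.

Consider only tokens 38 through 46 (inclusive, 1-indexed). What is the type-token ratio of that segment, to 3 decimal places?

Segment tokens 38–46: go, remember, go, painter, has, warm, here, go, singer
Segment N = 9, segment V = 7.
TTR = 7 / 9 = 0.778

0.778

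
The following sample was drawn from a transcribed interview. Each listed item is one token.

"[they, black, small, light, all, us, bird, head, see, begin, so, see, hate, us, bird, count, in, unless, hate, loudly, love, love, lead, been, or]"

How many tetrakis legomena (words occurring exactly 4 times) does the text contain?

0

Frequencies: us:2, bird:2, see:2, hate:2, love:2, they:1, black:1, small:1, light:1, all:1, head:1, begin:1, so:1, count:1, in:1, unless:1, loudly:1, lead:1, been:1, or:1
Words with frequency 4: (none)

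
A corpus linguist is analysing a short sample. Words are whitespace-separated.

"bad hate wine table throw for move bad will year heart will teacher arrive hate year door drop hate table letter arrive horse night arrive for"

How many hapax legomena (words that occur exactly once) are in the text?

Frequencies: hate:3, arrive:3, bad:2, table:2, for:2, will:2, year:2, wine:1, throw:1, move:1, heart:1, teacher:1, door:1, drop:1, letter:1, horse:1, night:1
Hapax (freq=1): door, drop, heart, horse, letter, move, night, teacher, throw, wine

10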